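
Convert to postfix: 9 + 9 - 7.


Left to right (same or higher precedence on left)
Postfix: 9 9 + 7 -


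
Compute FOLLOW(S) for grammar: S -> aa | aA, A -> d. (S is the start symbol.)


$ ∈ FOLLOW(S). For each A -> αBβ: add FIRST(β)\{ε} to FOLLOW(B); if β nullable, add FOLLOW(A).
FOLLOW(S) = {$}


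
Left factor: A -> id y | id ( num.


Common prefix: 'id'
Factored: A -> id A', A' -> y | ( num


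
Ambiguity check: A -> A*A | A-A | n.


'n*n-n' has two parse trees (no precedence encoded between * and -)
Ambiguous


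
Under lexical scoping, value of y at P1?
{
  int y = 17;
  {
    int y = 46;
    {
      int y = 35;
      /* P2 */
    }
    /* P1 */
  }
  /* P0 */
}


y declared in the same block as P1
y = 46


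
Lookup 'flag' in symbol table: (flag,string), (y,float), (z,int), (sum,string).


Lookup 'flag' → type string


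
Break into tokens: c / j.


Scan left to right, longest-match per lexeme
Tokens: ID(c), OP(/), ID(j)


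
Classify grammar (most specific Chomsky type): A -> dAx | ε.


Single nonterminal LHS, but d^n x^n is not regular
Classification: Type 2 (Context-Free)


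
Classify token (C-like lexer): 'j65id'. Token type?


Pattern: letter/underscore followed by alphanumerics, not a keyword
Type: IDENTIFIER


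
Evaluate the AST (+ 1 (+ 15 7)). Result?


Evaluate inner: (+ 15 7) = 22
Evaluate root: (+ 1 22) = 23
Result: 23


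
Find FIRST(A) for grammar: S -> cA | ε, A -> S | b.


Per alternative of A: FIRST(S) = {c, ε}; FIRST(b) = {b}
FIRST(A) = {b, c, ε}


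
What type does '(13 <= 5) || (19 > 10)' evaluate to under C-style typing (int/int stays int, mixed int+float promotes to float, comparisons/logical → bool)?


Operand types: bool || bool
Rule: logical operators take bool operands and yield bool
Result type: bool


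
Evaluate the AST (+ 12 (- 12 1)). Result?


Evaluate inner: (- 12 1) = 11
Evaluate root: (+ 12 11) = 23
Result: 23


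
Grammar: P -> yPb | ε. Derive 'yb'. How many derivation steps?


Derivation: P => yPb => yb
Steps: 2


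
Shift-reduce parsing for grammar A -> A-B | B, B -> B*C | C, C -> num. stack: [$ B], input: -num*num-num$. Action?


lookahead ∉ {*} so B won't extend; reduce A -> B
Action: reduce (A -> B)


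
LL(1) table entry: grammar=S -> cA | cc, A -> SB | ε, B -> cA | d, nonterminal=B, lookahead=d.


For [B, d]: 'd' ∈ FIRST(d)
Entry: B -> d


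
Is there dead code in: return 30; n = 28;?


statement follows a return and is unreachable
Dead: 'n = 28'


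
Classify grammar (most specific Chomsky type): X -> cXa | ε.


Single nonterminal LHS, but c^n a^n is not regular
Classification: Type 2 (Context-Free)


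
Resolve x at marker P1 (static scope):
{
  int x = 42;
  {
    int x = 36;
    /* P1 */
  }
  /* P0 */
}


x declared in the same block as P1
x = 36


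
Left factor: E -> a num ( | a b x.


Common prefix: 'a'
Factored: E -> a E', E' -> num ( | b x


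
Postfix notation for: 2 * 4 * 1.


Left to right (same or higher precedence on left)
Postfix: 2 4 * 1 *


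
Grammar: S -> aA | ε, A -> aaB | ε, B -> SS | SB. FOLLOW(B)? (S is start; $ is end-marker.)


$ ∈ FOLLOW(S). For each A -> αBβ: add FIRST(β)\{ε} to FOLLOW(B); if β nullable, add FOLLOW(A).
FOLLOW(B) = {$, a}


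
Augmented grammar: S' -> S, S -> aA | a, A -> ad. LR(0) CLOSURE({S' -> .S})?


Start: S' -> .S
For each item with dot before a nonterminal B, add B -> .γ for every B-production
Closure: [S' -> .S, S -> .aA, S -> .a]


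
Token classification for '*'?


Pattern: operator symbol
Type: OPERATOR


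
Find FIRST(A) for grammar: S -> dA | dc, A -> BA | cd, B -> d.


Per alternative of A: FIRST(BA) = {d}; FIRST(cd) = {c}
FIRST(A) = {c, d}


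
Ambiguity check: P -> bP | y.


right-linear, alternatives start with distinct terminals 'b' vs 'y': unique leftmost derivation
Unambiguous


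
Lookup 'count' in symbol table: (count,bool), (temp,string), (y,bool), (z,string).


Lookup 'count' → type bool


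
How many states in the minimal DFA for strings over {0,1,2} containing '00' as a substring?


KMP-style automaton: 2 progress states + 1 absorbing accept = 3
Minimal DFA: 3 states


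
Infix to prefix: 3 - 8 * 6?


'*' binds tighter: tree is (- 3 (* 8 6))
Prefix: - 3 * 8 6


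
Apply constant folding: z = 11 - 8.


11 - 8 = 3 at compile time
Optimized: z = 3


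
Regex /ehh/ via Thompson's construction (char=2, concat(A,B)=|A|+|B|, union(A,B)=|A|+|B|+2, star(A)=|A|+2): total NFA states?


Syntax tree has 3 char leaf(s), 0 union(s), 0 star(s)
chars contribute 3×2 = 6; each union adds +2; each star adds +2
Total: 6 + 0 + 0 = 6 states


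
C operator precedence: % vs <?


'%' is multiplicative (level 10); '<' is relational (level 7)
Higher level binds tighter
'%' has higher precedence than '<'


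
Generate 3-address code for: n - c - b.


Break into single-operator statements:
t1 = n - c
t2 = t1 - b


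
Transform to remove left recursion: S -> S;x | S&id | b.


Left-recursive alternatives: S;x, S&id; non-recursive: b
Introduce S': S -> bS', S' -> ;xS' | &idS' | ε


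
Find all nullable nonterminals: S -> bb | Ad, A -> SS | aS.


A nonterminal is nullable iff some alternative derives ε (directly, or every symbol in it is nullable)
Nullable: {}


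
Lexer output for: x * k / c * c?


Scan left to right, longest-match per lexeme
Tokens: ID(x), OP(*), ID(k), OP(/), ID(c), OP(*), ID(c)


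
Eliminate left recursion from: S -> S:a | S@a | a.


Left-recursive alternatives: S:a, S@a; non-recursive: a
Introduce S': S -> aS', S' -> :aS' | @aS' | ε


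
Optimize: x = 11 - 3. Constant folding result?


11 - 3 = 8 at compile time
Optimized: x = 8


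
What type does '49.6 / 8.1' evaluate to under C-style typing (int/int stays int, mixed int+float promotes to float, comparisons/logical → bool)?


Operand types: float / float
Rule: mixed int/float promotes to float; int/int stays int
Result type: float


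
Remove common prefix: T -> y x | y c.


Common prefix: 'y'
Factored: T -> y T', T' -> x | c


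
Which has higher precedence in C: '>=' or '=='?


'>=' is relational (level 7); '==' is equality (level 6)
Higher level binds tighter
'>=' has higher precedence than '=='


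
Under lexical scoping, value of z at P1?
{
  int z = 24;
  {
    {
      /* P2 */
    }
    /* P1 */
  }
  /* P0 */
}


P1's block does not declare z; resolves to the enclosing declaration at depth 0
z = 24


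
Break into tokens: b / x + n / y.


Scan left to right, longest-match per lexeme
Tokens: ID(b), OP(/), ID(x), OP(+), ID(n), OP(/), ID(y)


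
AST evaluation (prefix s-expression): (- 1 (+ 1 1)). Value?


Evaluate inner: (+ 1 1) = 2
Evaluate root: (- 1 2) = -1
Result: -1


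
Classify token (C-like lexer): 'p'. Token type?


Pattern: letter/underscore followed by alphanumerics, not a keyword
Type: IDENTIFIER


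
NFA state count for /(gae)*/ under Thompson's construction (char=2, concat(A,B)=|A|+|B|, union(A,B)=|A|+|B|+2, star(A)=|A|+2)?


Syntax tree has 3 char leaf(s), 0 union(s), 1 star(s)
chars contribute 3×2 = 6; each union adds +2; each star adds +2
Total: 6 + 0 + 2 = 8 states


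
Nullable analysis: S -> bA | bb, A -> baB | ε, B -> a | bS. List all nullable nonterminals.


A nonterminal is nullable iff some alternative derives ε (directly, or every symbol in it is nullable)
Nullable: {A}


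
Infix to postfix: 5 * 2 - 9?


Left to right (same or higher precedence on left)
Postfix: 5 2 * 9 -


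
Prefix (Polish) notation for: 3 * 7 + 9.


left-to-right (same/higher precedence on left): tree is (+ (* 3 7) 9)
Prefix: + * 3 7 9


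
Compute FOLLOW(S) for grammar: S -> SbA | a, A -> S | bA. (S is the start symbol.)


$ ∈ FOLLOW(S). For each A -> αBβ: add FIRST(β)\{ε} to FOLLOW(B); if β nullable, add FOLLOW(A).
FOLLOW(S) = {$, b}


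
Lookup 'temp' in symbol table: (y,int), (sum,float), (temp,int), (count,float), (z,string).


Lookup 'temp' → type int


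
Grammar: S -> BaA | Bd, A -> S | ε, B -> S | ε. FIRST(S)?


Per alternative of S: FIRST(BaA) = {a, d}; FIRST(Bd) = {a, d}
FIRST(S) = {a, d}


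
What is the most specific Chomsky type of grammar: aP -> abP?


LHS has context (more than one symbol) and |LHS| ≤ |RHS|
Classification: Type 1 (Context-Sensitive)


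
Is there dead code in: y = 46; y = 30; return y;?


first assignment to y is overwritten before any read
Dead: 'y = 46'


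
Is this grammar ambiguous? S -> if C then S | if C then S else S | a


dangling else: 'if C then if C then a else a' parses two ways
Ambiguous


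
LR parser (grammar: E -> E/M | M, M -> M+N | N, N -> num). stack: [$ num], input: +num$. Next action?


'num' on top is the handle for N -> num
Action: reduce (N -> num)


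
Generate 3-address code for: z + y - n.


Break into single-operator statements:
t1 = z + y
t2 = t1 - n


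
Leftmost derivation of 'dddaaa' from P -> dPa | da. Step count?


Derivation: P => dPa => ddPaa => dddaaa
Steps: 3


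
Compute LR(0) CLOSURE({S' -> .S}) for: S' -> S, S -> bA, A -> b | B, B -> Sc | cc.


Start: S' -> .S
For each item with dot before a nonterminal B, add B -> .γ for every B-production
Closure: [S' -> .S, S -> .bA]


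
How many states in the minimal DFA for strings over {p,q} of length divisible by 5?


Track length mod 5: states 0..4, accept at 0
Minimal DFA: 5 states


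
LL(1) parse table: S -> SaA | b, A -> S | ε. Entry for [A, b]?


For [A, b]: 'b' ∈ FIRST(S)
Entry: A -> S


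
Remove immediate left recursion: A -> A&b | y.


Left-recursive alternatives: A&b; non-recursive: y
Introduce A': A -> yA', A' -> &bA' | ε


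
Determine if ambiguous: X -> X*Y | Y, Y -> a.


precedence layered via separate nonterminal Y: deterministic
Unambiguous


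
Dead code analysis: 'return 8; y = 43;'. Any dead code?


statement follows a return and is unreachable
Dead: 'y = 43'


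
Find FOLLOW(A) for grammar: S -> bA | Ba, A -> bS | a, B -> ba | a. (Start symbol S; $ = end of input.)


$ ∈ FOLLOW(S). For each A -> αBβ: add FIRST(β)\{ε} to FOLLOW(B); if β nullable, add FOLLOW(A).
FOLLOW(A) = {$}


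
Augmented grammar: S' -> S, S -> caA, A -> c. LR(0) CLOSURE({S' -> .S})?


Start: S' -> .S
For each item with dot before a nonterminal B, add B -> .γ for every B-production
Closure: [S' -> .S, S -> .caA]


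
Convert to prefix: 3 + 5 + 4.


left-to-right (same/higher precedence on left): tree is (+ (+ 3 5) 4)
Prefix: + + 3 5 4


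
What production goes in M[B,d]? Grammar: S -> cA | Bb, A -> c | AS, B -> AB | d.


For [B, d]: 'd' ∈ FIRST(d)
Entry: B -> d


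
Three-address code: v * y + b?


Break into single-operator statements:
t1 = v * y
t2 = t1 + b


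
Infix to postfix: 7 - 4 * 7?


* has higher precedence, evaluate 4*7 first
Postfix: 7 4 7 * -


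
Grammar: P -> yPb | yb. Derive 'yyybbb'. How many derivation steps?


Derivation: P => yPb => yyPbb => yyybbb
Steps: 3


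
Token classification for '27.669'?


Pattern: digits with a decimal point
Type: FLOAT_LITERAL


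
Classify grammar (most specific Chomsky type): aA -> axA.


LHS has context (more than one symbol) and |LHS| ≤ |RHS|
Classification: Type 1 (Context-Sensitive)


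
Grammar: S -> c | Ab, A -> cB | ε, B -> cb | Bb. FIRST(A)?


Per alternative of A: FIRST(cB) = {c}; FIRST(ε) = {ε}
FIRST(A) = {c, ε}


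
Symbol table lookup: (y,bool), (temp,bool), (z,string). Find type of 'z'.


Lookup 'z' → type string


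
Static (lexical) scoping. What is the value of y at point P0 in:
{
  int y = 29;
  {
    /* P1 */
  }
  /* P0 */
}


y declared in the same block as P0
y = 29


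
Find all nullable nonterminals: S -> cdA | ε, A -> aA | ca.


A nonterminal is nullable iff some alternative derives ε (directly, or every symbol in it is nullable)
Nullable: {S}


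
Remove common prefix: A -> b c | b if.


Common prefix: 'b'
Factored: A -> b A', A' -> c | if


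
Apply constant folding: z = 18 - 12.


18 - 12 = 6 at compile time
Optimized: z = 6


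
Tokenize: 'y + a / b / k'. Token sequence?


Scan left to right, longest-match per lexeme
Tokens: ID(y), OP(+), ID(a), OP(/), ID(b), OP(/), ID(k)


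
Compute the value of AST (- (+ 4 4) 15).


Evaluate inner: (+ 4 4) = 8
Evaluate root: (- 8 15) = -7
Result: -7


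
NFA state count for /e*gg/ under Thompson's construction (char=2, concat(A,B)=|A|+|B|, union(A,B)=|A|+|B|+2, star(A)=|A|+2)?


Syntax tree has 3 char leaf(s), 0 union(s), 1 star(s)
chars contribute 3×2 = 6; each union adds +2; each star adds +2
Total: 6 + 0 + 2 = 8 states


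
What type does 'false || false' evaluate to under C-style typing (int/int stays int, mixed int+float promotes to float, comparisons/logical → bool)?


Operand types: bool || bool
Rule: logical operators take bool operands and yield bool
Result type: bool


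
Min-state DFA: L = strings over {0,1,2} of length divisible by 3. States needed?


Track length mod 3: states 0..2, accept at 0
Minimal DFA: 3 states


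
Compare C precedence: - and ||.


'-' is additive (level 9); '||' is logical OR (level 1)
Higher level binds tighter
'-' has higher precedence than '||'


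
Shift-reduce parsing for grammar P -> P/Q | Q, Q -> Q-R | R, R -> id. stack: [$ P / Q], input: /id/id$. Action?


handle 'P/Q' on top; lookahead ∈ FOLLOW(P) = {/, $}
Action: reduce (P -> P/Q)


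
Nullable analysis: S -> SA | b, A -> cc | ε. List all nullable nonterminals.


A nonterminal is nullable iff some alternative derives ε (directly, or every symbol in it is nullable)
Nullable: {A}


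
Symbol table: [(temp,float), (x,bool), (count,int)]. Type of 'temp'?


Lookup 'temp' → type float


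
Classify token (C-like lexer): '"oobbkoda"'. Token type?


Pattern: double-quoted sequence
Type: STRING_LITERAL


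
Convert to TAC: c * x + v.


Break into single-operator statements:
t1 = c * x
t2 = t1 + v


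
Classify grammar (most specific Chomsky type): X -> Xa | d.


Left-linear: every RHS is a terminal or one nonterminal followed by a terminal
Classification: Type 3 (Regular)


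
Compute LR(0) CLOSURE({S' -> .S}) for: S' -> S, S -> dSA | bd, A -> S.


Start: S' -> .S
For each item with dot before a nonterminal B, add B -> .γ for every B-production
Closure: [S' -> .S, S -> .dSA, S -> .bd]


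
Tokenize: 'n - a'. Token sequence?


Scan left to right, longest-match per lexeme
Tokens: ID(n), OP(-), ID(a)


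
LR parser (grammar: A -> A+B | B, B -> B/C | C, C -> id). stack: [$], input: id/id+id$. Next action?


no handle on stack; shift 'id'
Action: shift


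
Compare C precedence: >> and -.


'-' is additive (level 9); '>>' is shift (level 8)
Higher level binds tighter
'-' has higher precedence than '>>'


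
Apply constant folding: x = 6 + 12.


6 + 12 = 18 at compile time
Optimized: x = 18


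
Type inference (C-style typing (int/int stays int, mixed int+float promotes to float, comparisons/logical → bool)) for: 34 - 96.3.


Operand types: int - float
Rule: mixed int/float promotes to float; int/int stays int
Result type: float


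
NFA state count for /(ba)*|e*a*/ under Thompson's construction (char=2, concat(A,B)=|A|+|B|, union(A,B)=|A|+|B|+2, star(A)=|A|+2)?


Syntax tree has 4 char leaf(s), 1 union(s), 3 star(s)
chars contribute 4×2 = 8; each union adds +2; each star adds +2
Total: 8 + 2 + 6 = 16 states


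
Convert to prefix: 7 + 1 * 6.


'*' binds tighter: tree is (+ 7 (* 1 6))
Prefix: + 7 * 1 6


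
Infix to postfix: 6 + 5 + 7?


Left to right (same or higher precedence on left)
Postfix: 6 5 + 7 +


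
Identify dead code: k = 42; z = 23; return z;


k is assigned but never read
Dead: 'k = 42'


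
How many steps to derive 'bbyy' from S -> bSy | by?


Derivation: S => bSy => bbyy
Steps: 2


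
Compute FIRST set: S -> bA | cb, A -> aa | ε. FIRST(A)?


Per alternative of A: FIRST(aa) = {a}; FIRST(ε) = {ε}
FIRST(A) = {a, ε}


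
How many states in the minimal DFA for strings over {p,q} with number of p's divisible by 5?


Track (count of p) mod 5: states 0..4, accept at 0
Minimal DFA: 5 states


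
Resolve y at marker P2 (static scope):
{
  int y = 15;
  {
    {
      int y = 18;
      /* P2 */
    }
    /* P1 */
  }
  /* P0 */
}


y declared in the same block as P2
y = 18


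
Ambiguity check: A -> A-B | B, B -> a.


precedence layered via separate nonterminal B: deterministic
Unambiguous


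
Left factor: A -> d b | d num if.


Common prefix: 'd'
Factored: A -> d A', A' -> b | num if


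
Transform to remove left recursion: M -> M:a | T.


Left-recursive alternatives: M:a; non-recursive: T
Introduce M': M -> TM', M' -> :aM' | ε


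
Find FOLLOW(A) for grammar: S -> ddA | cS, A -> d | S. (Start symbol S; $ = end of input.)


$ ∈ FOLLOW(S). For each A -> αBβ: add FIRST(β)\{ε} to FOLLOW(B); if β nullable, add FOLLOW(A).
FOLLOW(A) = {$}


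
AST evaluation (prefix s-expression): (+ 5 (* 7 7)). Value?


Evaluate inner: (* 7 7) = 49
Evaluate root: (+ 5 49) = 54
Result: 54


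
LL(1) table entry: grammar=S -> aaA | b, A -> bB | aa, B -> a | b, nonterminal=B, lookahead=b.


For [B, b]: 'b' ∈ FIRST(b)
Entry: B -> b


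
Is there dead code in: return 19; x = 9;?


statement follows a return and is unreachable
Dead: 'x = 9'


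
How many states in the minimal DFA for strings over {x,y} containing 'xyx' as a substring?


KMP-style automaton: 3 progress states + 1 absorbing accept = 4
Minimal DFA: 4 states


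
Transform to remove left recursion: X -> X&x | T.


Left-recursive alternatives: X&x; non-recursive: T
Introduce X': X -> TX', X' -> &xX' | ε


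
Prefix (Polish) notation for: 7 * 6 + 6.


left-to-right (same/higher precedence on left): tree is (+ (* 7 6) 6)
Prefix: + * 7 6 6


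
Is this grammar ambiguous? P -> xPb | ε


balanced x^n…b^n: each string has a unique parse
Unambiguous


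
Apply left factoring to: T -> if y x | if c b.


Common prefix: 'if'
Factored: T -> if T', T' -> y x | c b


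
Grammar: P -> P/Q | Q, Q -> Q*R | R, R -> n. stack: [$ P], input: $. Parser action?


start symbol P on stack, input exhausted
Action: accept


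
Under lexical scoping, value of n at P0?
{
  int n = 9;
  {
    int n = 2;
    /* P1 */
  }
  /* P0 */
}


n declared in the same block as P0
n = 9


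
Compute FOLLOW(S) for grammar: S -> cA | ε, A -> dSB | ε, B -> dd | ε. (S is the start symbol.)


$ ∈ FOLLOW(S). For each A -> αBβ: add FIRST(β)\{ε} to FOLLOW(B); if β nullable, add FOLLOW(A).
FOLLOW(S) = {$, d}


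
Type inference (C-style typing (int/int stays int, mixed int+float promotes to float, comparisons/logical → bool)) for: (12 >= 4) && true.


Operand types: bool && bool
Rule: logical operators take bool operands and yield bool
Result type: bool


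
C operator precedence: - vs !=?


'-' is additive (level 9); '!=' is equality (level 6)
Higher level binds tighter
'-' has higher precedence than '!='


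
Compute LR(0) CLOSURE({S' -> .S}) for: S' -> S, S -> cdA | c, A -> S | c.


Start: S' -> .S
For each item with dot before a nonterminal B, add B -> .γ for every B-production
Closure: [S' -> .S, S -> .cdA, S -> .c]


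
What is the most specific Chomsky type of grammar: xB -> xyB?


LHS has context (more than one symbol) and |LHS| ≤ |RHS|
Classification: Type 1 (Context-Sensitive)


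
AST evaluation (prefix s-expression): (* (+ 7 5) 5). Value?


Evaluate inner: (+ 7 5) = 12
Evaluate root: (* 12 5) = 60
Result: 60


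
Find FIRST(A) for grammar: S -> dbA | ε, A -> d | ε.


Per alternative of A: FIRST(d) = {d}; FIRST(ε) = {ε}
FIRST(A) = {d, ε}


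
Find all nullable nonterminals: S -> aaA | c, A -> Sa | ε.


A nonterminal is nullable iff some alternative derives ε (directly, or every symbol in it is nullable)
Nullable: {A}


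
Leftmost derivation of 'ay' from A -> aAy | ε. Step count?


Derivation: A => aAy => ay
Steps: 2


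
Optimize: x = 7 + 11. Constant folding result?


7 + 11 = 18 at compile time
Optimized: x = 18


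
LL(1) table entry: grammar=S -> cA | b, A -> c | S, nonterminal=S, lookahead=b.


For [S, b]: 'b' ∈ FIRST(b)
Entry: S -> b


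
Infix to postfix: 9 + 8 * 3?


* has higher precedence, evaluate 8*3 first
Postfix: 9 8 3 * +


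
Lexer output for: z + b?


Scan left to right, longest-match per lexeme
Tokens: ID(z), OP(+), ID(b)


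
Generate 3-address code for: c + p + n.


Break into single-operator statements:
t1 = c + p
t2 = t1 + n


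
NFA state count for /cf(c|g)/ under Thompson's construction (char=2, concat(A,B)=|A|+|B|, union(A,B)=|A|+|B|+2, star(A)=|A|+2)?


Syntax tree has 4 char leaf(s), 1 union(s), 0 star(s)
chars contribute 4×2 = 8; each union adds +2; each star adds +2
Total: 8 + 2 + 0 = 10 states


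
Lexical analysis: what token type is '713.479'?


Pattern: digits with a decimal point
Type: FLOAT_LITERAL


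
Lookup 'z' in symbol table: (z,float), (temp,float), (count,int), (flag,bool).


Lookup 'z' → type float


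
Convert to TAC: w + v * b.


Break into single-operator statements:
t1 = v * b
t2 = w + t1


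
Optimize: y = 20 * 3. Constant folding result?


20 * 3 = 60 at compile time
Optimized: y = 60


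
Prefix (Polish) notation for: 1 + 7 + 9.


left-to-right (same/higher precedence on left): tree is (+ (+ 1 7) 9)
Prefix: + + 1 7 9


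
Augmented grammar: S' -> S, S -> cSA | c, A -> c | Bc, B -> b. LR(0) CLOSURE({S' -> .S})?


Start: S' -> .S
For each item with dot before a nonterminal B, add B -> .γ for every B-production
Closure: [S' -> .S, S -> .cSA, S -> .c]


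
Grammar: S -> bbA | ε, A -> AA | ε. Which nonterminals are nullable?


A nonterminal is nullable iff some alternative derives ε (directly, or every symbol in it is nullable)
Nullable: {A, S}


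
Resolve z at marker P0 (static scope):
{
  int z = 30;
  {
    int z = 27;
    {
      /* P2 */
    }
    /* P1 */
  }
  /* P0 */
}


z declared in the same block as P0
z = 30


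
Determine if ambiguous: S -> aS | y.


right-linear, alternatives start with distinct terminals 'a' vs 'y': unique leftmost derivation
Unambiguous


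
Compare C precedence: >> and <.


'>>' is shift (level 8); '<' is relational (level 7)
Higher level binds tighter
'>>' has higher precedence than '<'


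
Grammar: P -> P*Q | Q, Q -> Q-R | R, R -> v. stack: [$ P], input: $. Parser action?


start symbol P on stack, input exhausted
Action: accept


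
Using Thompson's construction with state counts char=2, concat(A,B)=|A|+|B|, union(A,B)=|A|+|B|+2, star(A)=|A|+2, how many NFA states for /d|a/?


Syntax tree has 2 char leaf(s), 1 union(s), 0 star(s)
chars contribute 2×2 = 4; each union adds +2; each star adds +2
Total: 4 + 2 + 0 = 6 states


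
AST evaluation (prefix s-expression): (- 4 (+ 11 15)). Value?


Evaluate inner: (+ 11 15) = 26
Evaluate root: (- 4 26) = -22
Result: -22


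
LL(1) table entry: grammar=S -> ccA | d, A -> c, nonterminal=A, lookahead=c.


For [A, c]: 'c' ∈ FIRST(c)
Entry: A -> c


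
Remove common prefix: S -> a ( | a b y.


Common prefix: 'a'
Factored: S -> a S', S' -> ( | b y


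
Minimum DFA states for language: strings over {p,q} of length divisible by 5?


Track length mod 5: states 0..4, accept at 0
Minimal DFA: 5 states


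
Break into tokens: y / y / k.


Scan left to right, longest-match per lexeme
Tokens: ID(y), OP(/), ID(y), OP(/), ID(k)


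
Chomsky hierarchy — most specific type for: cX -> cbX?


LHS has context (more than one symbol) and |LHS| ≤ |RHS|
Classification: Type 1 (Context-Sensitive)


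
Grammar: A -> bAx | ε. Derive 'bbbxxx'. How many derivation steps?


Derivation: A => bAx => bbAxx => bbbAxxx => bbbxxx
Steps: 4


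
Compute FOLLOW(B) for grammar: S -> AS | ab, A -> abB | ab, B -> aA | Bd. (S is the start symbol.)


$ ∈ FOLLOW(S). For each A -> αBβ: add FIRST(β)\{ε} to FOLLOW(B); if β nullable, add FOLLOW(A).
FOLLOW(B) = {a, d}


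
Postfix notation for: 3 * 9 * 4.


Left to right (same or higher precedence on left)
Postfix: 3 9 * 4 *


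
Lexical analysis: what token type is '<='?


Pattern: operator symbol
Type: OPERATOR


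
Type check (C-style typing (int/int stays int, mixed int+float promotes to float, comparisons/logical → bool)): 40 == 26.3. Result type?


Operand types: int == float
Rule: comparison yields bool
Result type: bool


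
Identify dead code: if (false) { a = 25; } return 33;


condition is constant false, so the whole block is unreachable
Dead: 'if (false) { a = 25; }'


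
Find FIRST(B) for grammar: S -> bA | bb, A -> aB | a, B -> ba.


Per alternative of B: FIRST(ba) = {b}
FIRST(B) = {b}


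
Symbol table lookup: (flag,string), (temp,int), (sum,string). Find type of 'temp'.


Lookup 'temp' → type int


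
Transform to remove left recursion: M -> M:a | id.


Left-recursive alternatives: M:a; non-recursive: id
Introduce M': M -> idM', M' -> :aM' | ε


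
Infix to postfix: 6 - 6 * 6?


* has higher precedence, evaluate 6*6 first
Postfix: 6 6 6 * -


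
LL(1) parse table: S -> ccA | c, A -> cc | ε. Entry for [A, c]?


For [A, c]: 'c' ∈ FIRST(cc)
Entry: A -> cc


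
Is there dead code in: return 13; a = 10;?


statement follows a return and is unreachable
Dead: 'a = 10'


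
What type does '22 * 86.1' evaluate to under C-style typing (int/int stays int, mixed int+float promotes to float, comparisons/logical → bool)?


Operand types: int * float
Rule: mixed int/float promotes to float; int/int stays int
Result type: float


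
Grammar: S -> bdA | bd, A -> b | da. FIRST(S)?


Per alternative of S: FIRST(bdA) = {b}; FIRST(bd) = {b}
FIRST(S) = {b}


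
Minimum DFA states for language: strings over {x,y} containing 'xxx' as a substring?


KMP-style automaton: 3 progress states + 1 absorbing accept = 4
Minimal DFA: 4 states


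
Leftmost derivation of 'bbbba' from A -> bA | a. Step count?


Derivation: A => bA => bbA => bbbA => bbbbA => bbbba
Steps: 5


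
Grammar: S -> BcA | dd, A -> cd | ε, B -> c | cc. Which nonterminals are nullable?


A nonterminal is nullable iff some alternative derives ε (directly, or every symbol in it is nullable)
Nullable: {A}


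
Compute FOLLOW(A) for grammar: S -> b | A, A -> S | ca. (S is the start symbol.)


$ ∈ FOLLOW(S). For each A -> αBβ: add FIRST(β)\{ε} to FOLLOW(B); if β nullable, add FOLLOW(A).
FOLLOW(A) = {$}


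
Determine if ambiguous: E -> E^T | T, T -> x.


precedence layered via separate nonterminal T: deterministic
Unambiguous


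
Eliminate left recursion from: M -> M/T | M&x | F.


Left-recursive alternatives: M/T, M&x; non-recursive: F
Introduce M': M -> FM', M' -> /TM' | &xM' | ε


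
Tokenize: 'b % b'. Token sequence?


Scan left to right, longest-match per lexeme
Tokens: ID(b), OP(%), ID(b)


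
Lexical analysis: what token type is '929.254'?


Pattern: digits with a decimal point
Type: FLOAT_LITERAL


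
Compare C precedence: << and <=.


'<<' is shift (level 8); '<=' is relational (level 7)
Higher level binds tighter
'<<' has higher precedence than '<='


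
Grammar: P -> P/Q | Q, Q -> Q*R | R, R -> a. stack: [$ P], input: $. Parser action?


start symbol P on stack, input exhausted
Action: accept


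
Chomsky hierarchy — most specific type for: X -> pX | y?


Right-linear: every RHS is a terminal or a terminal followed by one nonterminal
Classification: Type 3 (Regular)


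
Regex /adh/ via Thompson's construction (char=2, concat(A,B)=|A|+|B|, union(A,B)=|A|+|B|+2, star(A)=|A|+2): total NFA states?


Syntax tree has 3 char leaf(s), 0 union(s), 0 star(s)
chars contribute 3×2 = 6; each union adds +2; each star adds +2
Total: 6 + 0 + 0 = 6 states


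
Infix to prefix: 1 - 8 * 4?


'*' binds tighter: tree is (- 1 (* 8 4))
Prefix: - 1 * 8 4


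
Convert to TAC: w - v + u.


Break into single-operator statements:
t1 = w - v
t2 = t1 + u


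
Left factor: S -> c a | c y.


Common prefix: 'c'
Factored: S -> c S', S' -> a | y


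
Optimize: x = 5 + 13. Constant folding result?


5 + 13 = 18 at compile time
Optimized: x = 18


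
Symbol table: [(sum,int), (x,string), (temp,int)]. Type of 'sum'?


Lookup 'sum' → type int


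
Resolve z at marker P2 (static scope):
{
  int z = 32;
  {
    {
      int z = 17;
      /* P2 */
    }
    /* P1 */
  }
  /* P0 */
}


z declared in the same block as P2
z = 17


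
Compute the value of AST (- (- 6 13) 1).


Evaluate inner: (- 6 13) = -7
Evaluate root: (- -7 1) = -8
Result: -8


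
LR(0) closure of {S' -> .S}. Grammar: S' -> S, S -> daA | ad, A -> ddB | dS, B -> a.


Start: S' -> .S
For each item with dot before a nonterminal B, add B -> .γ for every B-production
Closure: [S' -> .S, S -> .daA, S -> .ad]


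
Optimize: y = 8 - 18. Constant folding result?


8 - 18 = -10 at compile time
Optimized: y = -10


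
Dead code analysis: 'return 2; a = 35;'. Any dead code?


statement follows a return and is unreachable
Dead: 'a = 35'


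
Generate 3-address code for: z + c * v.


Break into single-operator statements:
t1 = c * v
t2 = z + t1


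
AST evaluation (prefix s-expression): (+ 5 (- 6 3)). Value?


Evaluate inner: (- 6 3) = 3
Evaluate root: (+ 5 3) = 8
Result: 8


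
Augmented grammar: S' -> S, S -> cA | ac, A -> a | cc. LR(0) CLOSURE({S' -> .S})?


Start: S' -> .S
For each item with dot before a nonterminal B, add B -> .γ for every B-production
Closure: [S' -> .S, S -> .cA, S -> .ac]


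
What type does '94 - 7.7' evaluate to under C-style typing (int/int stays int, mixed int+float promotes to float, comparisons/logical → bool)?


Operand types: int - float
Rule: mixed int/float promotes to float; int/int stays int
Result type: float


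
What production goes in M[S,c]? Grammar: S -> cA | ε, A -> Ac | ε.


For [S, c]: 'c' ∈ FIRST(cA)
Entry: S -> cA


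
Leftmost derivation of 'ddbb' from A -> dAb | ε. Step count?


Derivation: A => dAb => ddAbb => ddbb
Steps: 3


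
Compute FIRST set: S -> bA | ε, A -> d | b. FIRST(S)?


Per alternative of S: FIRST(bA) = {b}; FIRST(ε) = {ε}
FIRST(S) = {b, ε}


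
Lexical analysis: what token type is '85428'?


Pattern: digits only
Type: INTEGER_LITERAL


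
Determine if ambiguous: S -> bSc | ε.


balanced b^n…c^n: each string has a unique parse
Unambiguous


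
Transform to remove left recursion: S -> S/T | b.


Left-recursive alternatives: S/T; non-recursive: b
Introduce S': S -> bS', S' -> /TS' | ε


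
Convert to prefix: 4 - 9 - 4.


left-to-right (same/higher precedence on left): tree is (- (- 4 9) 4)
Prefix: - - 4 9 4


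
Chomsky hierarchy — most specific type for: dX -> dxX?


LHS has context (more than one symbol) and |LHS| ≤ |RHS|
Classification: Type 1 (Context-Sensitive)


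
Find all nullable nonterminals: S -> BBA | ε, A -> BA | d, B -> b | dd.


A nonterminal is nullable iff some alternative derives ε (directly, or every symbol in it is nullable)
Nullable: {S}


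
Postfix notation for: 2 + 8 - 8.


Left to right (same or higher precedence on left)
Postfix: 2 8 + 8 -


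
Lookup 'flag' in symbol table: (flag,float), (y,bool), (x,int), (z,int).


Lookup 'flag' → type float


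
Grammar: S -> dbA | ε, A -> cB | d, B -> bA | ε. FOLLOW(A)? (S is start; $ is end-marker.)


$ ∈ FOLLOW(S). For each A -> αBβ: add FIRST(β)\{ε} to FOLLOW(B); if β nullable, add FOLLOW(A).
FOLLOW(A) = {$}


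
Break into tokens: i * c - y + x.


Scan left to right, longest-match per lexeme
Tokens: ID(i), OP(*), ID(c), OP(-), ID(y), OP(+), ID(x)


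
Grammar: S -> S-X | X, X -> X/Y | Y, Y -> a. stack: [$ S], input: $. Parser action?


start symbol S on stack, input exhausted
Action: accept


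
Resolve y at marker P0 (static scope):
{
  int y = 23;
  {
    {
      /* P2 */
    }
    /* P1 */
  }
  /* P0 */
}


y declared in the same block as P0
y = 23


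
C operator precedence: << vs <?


'<<' is shift (level 8); '<' is relational (level 7)
Higher level binds tighter
'<<' has higher precedence than '<'


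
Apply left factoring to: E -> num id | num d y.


Common prefix: 'num'
Factored: E -> num E', E' -> id | d y


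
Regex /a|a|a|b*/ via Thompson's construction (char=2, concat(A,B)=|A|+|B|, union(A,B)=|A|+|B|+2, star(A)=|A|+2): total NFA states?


Syntax tree has 4 char leaf(s), 3 union(s), 1 star(s)
chars contribute 4×2 = 8; each union adds +2; each star adds +2
Total: 8 + 6 + 2 = 16 states


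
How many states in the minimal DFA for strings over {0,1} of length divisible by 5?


Track length mod 5: states 0..4, accept at 0
Minimal DFA: 5 states


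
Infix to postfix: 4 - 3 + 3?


Left to right (same or higher precedence on left)
Postfix: 4 3 - 3 +


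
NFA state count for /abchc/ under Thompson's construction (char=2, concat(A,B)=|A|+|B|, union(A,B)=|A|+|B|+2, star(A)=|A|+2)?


Syntax tree has 5 char leaf(s), 0 union(s), 0 star(s)
chars contribute 5×2 = 10; each union adds +2; each star adds +2
Total: 10 + 0 + 0 = 10 states


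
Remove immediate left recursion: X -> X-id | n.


Left-recursive alternatives: X-id; non-recursive: n
Introduce X': X -> nX', X' -> -idX' | ε


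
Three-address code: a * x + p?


Break into single-operator statements:
t1 = a * x
t2 = t1 + p


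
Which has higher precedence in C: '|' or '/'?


'/' is multiplicative (level 10); '|' is bitwise OR (level 3)
Higher level binds tighter
'/' has higher precedence than '|'


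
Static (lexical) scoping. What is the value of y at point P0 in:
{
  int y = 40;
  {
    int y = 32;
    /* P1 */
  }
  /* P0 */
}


y declared in the same block as P0
y = 40


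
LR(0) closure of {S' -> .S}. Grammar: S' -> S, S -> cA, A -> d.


Start: S' -> .S
For each item with dot before a nonterminal B, add B -> .γ for every B-production
Closure: [S' -> .S, S -> .cA]


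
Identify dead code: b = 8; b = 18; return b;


first assignment to b is overwritten before any read
Dead: 'b = 8'


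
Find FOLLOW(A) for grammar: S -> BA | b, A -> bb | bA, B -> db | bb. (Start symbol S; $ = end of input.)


$ ∈ FOLLOW(S). For each A -> αBβ: add FIRST(β)\{ε} to FOLLOW(B); if β nullable, add FOLLOW(A).
FOLLOW(A) = {$}


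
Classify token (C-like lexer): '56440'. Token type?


Pattern: digits only
Type: INTEGER_LITERAL


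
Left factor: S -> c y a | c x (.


Common prefix: 'c'
Factored: S -> c S', S' -> y a | x (


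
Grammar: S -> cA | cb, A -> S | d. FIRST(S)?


Per alternative of S: FIRST(cA) = {c}; FIRST(cb) = {c}
FIRST(S) = {c}


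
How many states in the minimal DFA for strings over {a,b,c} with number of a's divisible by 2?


Track (count of a) mod 2: states 0..1, accept at 0
Minimal DFA: 2 states


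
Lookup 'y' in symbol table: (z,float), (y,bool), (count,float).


Lookup 'y' → type bool


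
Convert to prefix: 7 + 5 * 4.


'*' binds tighter: tree is (+ 7 (* 5 4))
Prefix: + 7 * 5 4


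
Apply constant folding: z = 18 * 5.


18 * 5 = 90 at compile time
Optimized: z = 90


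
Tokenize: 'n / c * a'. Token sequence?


Scan left to right, longest-match per lexeme
Tokens: ID(n), OP(/), ID(c), OP(*), ID(a)


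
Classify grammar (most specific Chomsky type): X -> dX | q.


Right-linear: every RHS is a terminal or a terminal followed by one nonterminal
Classification: Type 3 (Regular)


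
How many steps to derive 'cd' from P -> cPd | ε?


Derivation: P => cPd => cd
Steps: 2


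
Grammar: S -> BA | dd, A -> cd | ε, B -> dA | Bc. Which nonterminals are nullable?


A nonterminal is nullable iff some alternative derives ε (directly, or every symbol in it is nullable)
Nullable: {A}


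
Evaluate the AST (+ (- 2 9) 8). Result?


Evaluate inner: (- 2 9) = -7
Evaluate root: (+ -7 8) = 1
Result: 1


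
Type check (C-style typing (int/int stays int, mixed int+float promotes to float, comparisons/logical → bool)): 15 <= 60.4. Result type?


Operand types: int <= float
Rule: comparison yields bool
Result type: bool


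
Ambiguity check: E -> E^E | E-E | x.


'x^x-x' has two parse trees (no precedence encoded between ^ and -)
Ambiguous


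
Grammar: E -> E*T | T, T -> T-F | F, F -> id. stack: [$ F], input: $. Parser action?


'F' (not preceded by T-) is the handle for T -> F
Action: reduce (T -> F)


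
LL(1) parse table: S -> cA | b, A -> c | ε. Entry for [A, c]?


For [A, c]: 'c' ∈ FIRST(c)
Entry: A -> c


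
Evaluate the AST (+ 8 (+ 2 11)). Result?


Evaluate inner: (+ 2 11) = 13
Evaluate root: (+ 8 13) = 21
Result: 21


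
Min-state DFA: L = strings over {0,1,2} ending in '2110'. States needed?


Track the longest suffix of input matching a prefix of '2110': 5 classes (prefixes of length 0..4)
Minimal DFA: 5 states


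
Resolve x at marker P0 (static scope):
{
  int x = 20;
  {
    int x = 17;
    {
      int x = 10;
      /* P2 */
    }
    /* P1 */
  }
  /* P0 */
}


x declared in the same block as P0
x = 20


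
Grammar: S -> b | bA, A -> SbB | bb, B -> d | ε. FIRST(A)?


Per alternative of A: FIRST(SbB) = {b}; FIRST(bb) = {b}
FIRST(A) = {b}


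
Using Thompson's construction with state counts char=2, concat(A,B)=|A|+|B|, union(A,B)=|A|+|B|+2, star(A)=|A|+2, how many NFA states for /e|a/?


Syntax tree has 2 char leaf(s), 1 union(s), 0 star(s)
chars contribute 2×2 = 4; each union adds +2; each star adds +2
Total: 4 + 2 + 0 = 6 states


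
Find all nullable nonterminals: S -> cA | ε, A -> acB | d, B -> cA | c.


A nonterminal is nullable iff some alternative derives ε (directly, or every symbol in it is nullable)
Nullable: {S}


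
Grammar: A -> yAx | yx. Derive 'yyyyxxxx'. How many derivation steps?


Derivation: A => yAx => yyAxx => yyyAxxx => yyyyxxxx
Steps: 4


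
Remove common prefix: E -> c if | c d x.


Common prefix: 'c'
Factored: E -> c E', E' -> if | d x


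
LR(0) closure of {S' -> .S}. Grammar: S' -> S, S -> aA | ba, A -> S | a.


Start: S' -> .S
For each item with dot before a nonterminal B, add B -> .γ for every B-production
Closure: [S' -> .S, S -> .aA, S -> .ba]


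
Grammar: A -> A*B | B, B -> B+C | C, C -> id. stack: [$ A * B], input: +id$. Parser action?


'+' can extend B; shift to build B -> B+C
Action: shift


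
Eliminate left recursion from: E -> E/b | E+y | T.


Left-recursive alternatives: E/b, E+y; non-recursive: T
Introduce E': E -> TE', E' -> /bE' | +yE' | ε


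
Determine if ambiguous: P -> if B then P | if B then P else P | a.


dangling else: 'if B then if B then a else a' parses two ways
Ambiguous


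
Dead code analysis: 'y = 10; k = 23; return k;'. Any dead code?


y is assigned but never read
Dead: 'y = 10'
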